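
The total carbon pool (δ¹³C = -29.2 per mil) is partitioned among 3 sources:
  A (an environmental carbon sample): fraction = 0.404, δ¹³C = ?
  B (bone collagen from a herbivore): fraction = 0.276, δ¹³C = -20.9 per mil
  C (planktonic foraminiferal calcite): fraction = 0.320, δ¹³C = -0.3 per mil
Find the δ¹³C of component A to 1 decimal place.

-57.8 per mil

Isotope mass balance: δ_bulk = Σ fᵢ·δᵢ.
-29.2 = 0.404×δ_A + 0.276×(-20.9) + 0.320×(-0.3)
0.404·δ_A = -29.2 − (-5.864) = -23.336
δ_A = -23.336 / 0.404 = -57.76 per mil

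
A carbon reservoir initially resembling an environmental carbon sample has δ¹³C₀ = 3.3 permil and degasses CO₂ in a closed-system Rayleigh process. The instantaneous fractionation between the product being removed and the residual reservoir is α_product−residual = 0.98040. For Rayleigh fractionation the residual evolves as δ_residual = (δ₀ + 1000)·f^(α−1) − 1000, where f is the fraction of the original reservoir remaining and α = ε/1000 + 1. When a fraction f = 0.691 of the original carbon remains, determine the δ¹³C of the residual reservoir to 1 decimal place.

10.6 permil

Rayleigh residual: δ_res = (δ₀ + 1000)·f^(α−1) − 1000
α − 1 = -0.01960
f^(α−1) = 0.691^(-0.01960) = 1.007271
δ_res = (3.3 + 1000) × 1.007271 − 1000 = 1010.595 − 1000 = 10.59 permil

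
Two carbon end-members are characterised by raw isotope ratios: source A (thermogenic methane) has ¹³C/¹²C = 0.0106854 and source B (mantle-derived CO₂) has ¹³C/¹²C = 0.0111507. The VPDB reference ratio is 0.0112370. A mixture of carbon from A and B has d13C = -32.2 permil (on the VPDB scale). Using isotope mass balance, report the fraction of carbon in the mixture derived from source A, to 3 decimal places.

0.592

δ_A = (0.0106854/0.0112370 − 1)×1000 = (0.950912 − 1)×1000 = -49.088 permil
δ_B = (0.0111507/0.0112370 − 1)×1000 = (0.992320 − 1)×1000 = -7.680 permil
f_A = (δ_mix − δ_B)/(δ_A − δ_B) = (-32.2 − (-7.680))/(-49.088 − (-7.680))
f_A = -24.520 / -41.408 = 0.5922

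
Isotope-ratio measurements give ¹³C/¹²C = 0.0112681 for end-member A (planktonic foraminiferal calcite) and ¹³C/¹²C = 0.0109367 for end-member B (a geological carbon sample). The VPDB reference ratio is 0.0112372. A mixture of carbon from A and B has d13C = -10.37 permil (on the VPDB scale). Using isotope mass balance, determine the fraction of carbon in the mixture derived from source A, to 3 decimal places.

δ_A = (0.0112681/0.0112372 − 1)×1000 = (1.002750 − 1)×1000 = 2.750 permil
δ_B = (0.0109367/0.0112372 − 1)×1000 = (0.973258 − 1)×1000 = -26.742 permil
f_A = (δ_mix − δ_B)/(δ_A − δ_B) = (-10.37 − (-26.742))/(2.750 − (-26.742))
f_A = 16.372 / 29.491 = 0.5551

0.555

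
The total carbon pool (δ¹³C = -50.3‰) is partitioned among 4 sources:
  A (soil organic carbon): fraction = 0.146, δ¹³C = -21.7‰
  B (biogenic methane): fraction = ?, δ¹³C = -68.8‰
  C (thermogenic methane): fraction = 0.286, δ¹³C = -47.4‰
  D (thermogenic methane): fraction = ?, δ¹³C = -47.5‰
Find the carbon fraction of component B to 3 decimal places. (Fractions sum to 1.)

Let f_B and f_D be the unknown fractions; fractions sum to 1 so f_B + f_D = 0.568.
Mass balance: Σ fᵢ·δᵢ = δ_bulk ⇒ f_B·(-68.8) + f_D·(-47.5) = -50.3 − (-16.725) = -33.575
Substitute f_D = 0.568 − f_B:
f_B·(-68.8 − -47.5) = -33.575 − 0.568×(-47.5) = -6.595
f_B = -6.595 / -21.3 = 0.3096

0.310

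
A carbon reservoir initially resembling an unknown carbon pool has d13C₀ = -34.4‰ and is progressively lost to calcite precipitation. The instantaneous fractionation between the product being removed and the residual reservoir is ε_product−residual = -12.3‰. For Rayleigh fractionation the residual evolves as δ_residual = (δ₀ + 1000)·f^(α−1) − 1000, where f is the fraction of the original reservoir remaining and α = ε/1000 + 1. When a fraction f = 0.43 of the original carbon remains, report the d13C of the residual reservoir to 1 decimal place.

Rayleigh residual: δ_res = (δ₀ + 1000)·f^(α−1) − 1000
α = ε/1000 + 1 = 0.98770, so α − 1 = -0.01230
f^(α−1) = 0.43^(-0.01230) = 1.010435
δ_res = (-34.4 + 1000) × 1.010435 − 1000 = 975.676 − 1000 = -24.32‰

-24.3‰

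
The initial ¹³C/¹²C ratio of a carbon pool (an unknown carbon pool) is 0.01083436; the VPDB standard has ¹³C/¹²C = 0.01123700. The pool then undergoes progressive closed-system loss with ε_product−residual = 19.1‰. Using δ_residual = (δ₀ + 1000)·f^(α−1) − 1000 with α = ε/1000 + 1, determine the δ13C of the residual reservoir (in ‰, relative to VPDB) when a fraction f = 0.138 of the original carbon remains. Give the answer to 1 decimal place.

δ₀ = (0.01083436/0.01123700 − 1)×1000 = (0.964168 − 1)×1000 = -35.832‰
α − 1 = ε/1000 = 0.0191
f^(α−1) = 0.138^(0.0191) = 0.962879
δ_res = (-35.832 + 1000) × 0.962879 − 1000 = 928.377 − 1000 = -71.62‰

-71.6‰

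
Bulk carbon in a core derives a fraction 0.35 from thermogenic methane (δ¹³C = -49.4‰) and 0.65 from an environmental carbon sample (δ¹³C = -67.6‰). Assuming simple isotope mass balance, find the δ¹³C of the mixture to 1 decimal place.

-61.2‰

δ_mix = f_A·δ_A + f_B·δ_B
δ_mix = 0.35 × (-49.4) + 0.65 × (-67.6)
δ_mix = -17.29 + -43.94 = -61.23‰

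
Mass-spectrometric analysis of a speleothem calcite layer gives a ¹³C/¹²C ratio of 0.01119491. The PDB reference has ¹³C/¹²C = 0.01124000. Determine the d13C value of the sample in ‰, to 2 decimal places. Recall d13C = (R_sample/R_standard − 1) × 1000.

d13C = (R_sample / R_standard − 1) × 1000
R_sample / R_standard = 0.01119491 / 0.01124000 = 0.995988
d13C = (0.995988 − 1) × 1000 = -4.012‰

-4.01‰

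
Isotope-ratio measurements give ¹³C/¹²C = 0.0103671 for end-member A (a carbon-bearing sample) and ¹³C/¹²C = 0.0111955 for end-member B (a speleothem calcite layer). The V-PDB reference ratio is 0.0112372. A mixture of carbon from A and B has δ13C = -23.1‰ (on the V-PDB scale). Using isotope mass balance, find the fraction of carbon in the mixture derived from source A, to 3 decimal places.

0.263

δ_A = (0.0103671/0.0112372 − 1)×1000 = (0.922570 − 1)×1000 = -77.430‰
δ_B = (0.0111955/0.0112372 − 1)×1000 = (0.996289 − 1)×1000 = -3.711‰
f_A = (δ_mix − δ_B)/(δ_A − δ_B) = (-23.1 − (-3.711))/(-77.430 − (-3.711))
f_A = -19.389 / -73.719 = 0.2630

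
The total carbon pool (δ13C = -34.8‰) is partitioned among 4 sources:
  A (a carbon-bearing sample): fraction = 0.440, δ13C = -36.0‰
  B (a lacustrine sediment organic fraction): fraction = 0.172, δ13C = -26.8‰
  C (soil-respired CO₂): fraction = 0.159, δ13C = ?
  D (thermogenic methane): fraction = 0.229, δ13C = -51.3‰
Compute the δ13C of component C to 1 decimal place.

Isotope mass balance: δ_bulk = Σ fᵢ·δᵢ.
-34.8 = 0.440×(-36.0) + 0.172×(-26.8) + 0.159×δ_C + 0.229×(-51.3)
0.159·δ_C = -34.8 − (-32.197) = -2.603
δ_C = -2.603 / 0.159 = -16.37‰

-16.4‰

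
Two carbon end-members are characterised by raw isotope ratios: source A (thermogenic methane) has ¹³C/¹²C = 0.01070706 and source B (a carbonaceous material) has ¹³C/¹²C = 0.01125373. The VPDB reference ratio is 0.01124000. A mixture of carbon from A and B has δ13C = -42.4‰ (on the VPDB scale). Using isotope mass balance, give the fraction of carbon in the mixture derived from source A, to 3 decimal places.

δ_A = (0.01070706/0.01124000 − 1)×1000 = (0.952585 − 1)×1000 = -47.415‰
δ_B = (0.01125373/0.01124000 − 1)×1000 = (1.001222 − 1)×1000 = 1.222‰
f_A = (δ_mix − δ_B)/(δ_A − δ_B) = (-42.4 − (1.222))/(-47.415 − (1.222))
f_A = -43.622 / -48.636 = 0.8969

0.897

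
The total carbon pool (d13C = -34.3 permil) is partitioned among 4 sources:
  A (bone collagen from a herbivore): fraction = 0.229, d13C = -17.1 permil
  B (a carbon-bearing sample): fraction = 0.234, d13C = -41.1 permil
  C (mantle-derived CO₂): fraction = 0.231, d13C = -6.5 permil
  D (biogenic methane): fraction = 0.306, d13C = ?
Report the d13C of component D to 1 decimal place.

Isotope mass balance: δ_bulk = Σ fᵢ·δᵢ.
-34.3 = 0.229×(-17.1) + 0.234×(-41.1) + 0.231×(-6.5) + 0.306×δ_D
0.306·δ_D = -34.3 − (-15.035) = -19.265
δ_D = -19.265 / 0.306 = -62.96 permil

-63.0 permil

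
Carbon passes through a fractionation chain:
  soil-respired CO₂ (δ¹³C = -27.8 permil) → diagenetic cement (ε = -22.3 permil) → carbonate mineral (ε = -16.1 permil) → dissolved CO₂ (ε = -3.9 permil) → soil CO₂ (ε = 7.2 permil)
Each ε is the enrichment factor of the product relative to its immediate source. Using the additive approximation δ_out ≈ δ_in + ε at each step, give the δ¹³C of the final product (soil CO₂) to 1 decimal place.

-62.9 permil

step 1: δ ≈ -27.8 + (-22.3) = -50.1 permil
step 2: δ ≈ -50.1 + (-16.1) = -66.2 permil
step 3: δ ≈ -66.2 + (-3.9) = -70.1 permil
step 4: δ ≈ -70.1 + (7.2) = -62.9 permil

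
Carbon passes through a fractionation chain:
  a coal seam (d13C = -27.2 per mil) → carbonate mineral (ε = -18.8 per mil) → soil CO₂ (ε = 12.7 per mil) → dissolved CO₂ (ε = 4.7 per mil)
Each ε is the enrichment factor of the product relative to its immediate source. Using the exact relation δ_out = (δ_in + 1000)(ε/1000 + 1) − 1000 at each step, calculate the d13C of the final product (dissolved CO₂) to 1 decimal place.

step 1: δ = (-27.20 + 1000)·(-18.8/1000 + 1) − 1000 = -45.49 per mil
step 2: δ = (-45.49 + 1000)·(12.7/1000 + 1) − 1000 = -33.37 per mil
step 3: δ = (-33.37 + 1000)·(4.7/1000 + 1) − 1000 = -28.82 per mil

-28.8 per mil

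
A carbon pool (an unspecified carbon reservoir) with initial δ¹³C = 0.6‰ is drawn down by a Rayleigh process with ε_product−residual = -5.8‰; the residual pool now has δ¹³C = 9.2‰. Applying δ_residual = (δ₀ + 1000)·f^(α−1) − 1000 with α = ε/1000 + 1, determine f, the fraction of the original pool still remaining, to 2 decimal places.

0.23

α − 1 = ε/1000 = -0.0058
(δ_res + 1000)/(δ₀ + 1000) = (9.2 + 1000)/(0.6 + 1000) = 1009.2/1000.6 = 1.008595
f = 1.008595^(1/-0.0058) = exp(ln(1.008595)/-0.0058) = exp(0.00856/-0.0058)
f = exp(-1.4755) = 0.2287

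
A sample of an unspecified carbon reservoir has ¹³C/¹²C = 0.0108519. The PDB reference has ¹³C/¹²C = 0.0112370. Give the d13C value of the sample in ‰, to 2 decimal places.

d13C = (R_sample / R_standard − 1) × 1000
R_sample / R_standard = 0.0108519 / 0.0112370 = 0.965729
d13C = (0.965729 − 1) × 1000 = -34.271‰

-34.27‰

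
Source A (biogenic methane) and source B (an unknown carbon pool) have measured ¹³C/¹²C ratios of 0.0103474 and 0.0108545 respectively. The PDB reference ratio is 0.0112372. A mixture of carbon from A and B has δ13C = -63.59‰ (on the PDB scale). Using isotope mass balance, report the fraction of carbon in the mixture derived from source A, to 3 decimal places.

δ_A = (0.0103474/0.0112372 − 1)×1000 = (0.920817 − 1)×1000 = -79.183‰
δ_B = (0.0108545/0.0112372 − 1)×1000 = (0.965943 − 1)×1000 = -34.057‰
f_A = (δ_mix − δ_B)/(δ_A − δ_B) = (-63.59 − (-34.057))/(-79.183 − (-34.057))
f_A = -29.533 / -45.127 = 0.6545

0.654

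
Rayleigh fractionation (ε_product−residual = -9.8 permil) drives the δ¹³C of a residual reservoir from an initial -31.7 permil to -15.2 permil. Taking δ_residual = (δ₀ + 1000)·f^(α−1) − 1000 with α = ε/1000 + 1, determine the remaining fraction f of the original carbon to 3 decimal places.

α − 1 = ε/1000 = -0.0098
(δ_res + 1000)/(δ₀ + 1000) = (-15.2 + 1000)/(-31.7 + 1000) = 984.8/968.3 = 1.017040
f = 1.017040^(1/-0.0098) = exp(ln(1.017040)/-0.0098) = exp(0.01690/-0.0098)
f = exp(-1.7241) = 0.1783

0.178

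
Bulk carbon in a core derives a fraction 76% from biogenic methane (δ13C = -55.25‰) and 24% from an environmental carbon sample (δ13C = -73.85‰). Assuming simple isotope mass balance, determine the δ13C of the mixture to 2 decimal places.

δ_mix = f_A·δ_A + f_B·δ_B
δ_mix = 0.76 × (-55.25) + 0.24 × (-73.85)
δ_mix = -41.990 + -17.724 = -59.714‰

-59.71‰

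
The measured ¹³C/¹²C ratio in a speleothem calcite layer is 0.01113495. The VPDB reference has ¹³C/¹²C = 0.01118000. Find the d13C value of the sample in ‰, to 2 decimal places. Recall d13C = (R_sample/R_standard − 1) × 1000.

-4.03‰

d13C = (R_sample / R_standard − 1) × 1000
R_sample / R_standard = 0.01113495 / 0.01118000 = 0.995970
d13C = (0.995970 − 1) × 1000 = -4.030‰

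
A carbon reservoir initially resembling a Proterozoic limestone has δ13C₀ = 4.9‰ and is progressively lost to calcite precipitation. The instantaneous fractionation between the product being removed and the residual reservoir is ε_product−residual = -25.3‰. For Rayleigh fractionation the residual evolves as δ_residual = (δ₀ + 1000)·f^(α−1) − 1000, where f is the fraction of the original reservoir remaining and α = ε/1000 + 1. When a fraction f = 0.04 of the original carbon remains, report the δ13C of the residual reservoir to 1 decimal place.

90.2‰

Rayleigh residual: δ_res = (δ₀ + 1000)·f^(α−1) − 1000
α = ε/1000 + 1 = 0.97470, so α − 1 = -0.02530
f^(α−1) = 0.04^(-0.02530) = 1.084845
δ_res = (4.9 + 1000) × 1.084845 − 1000 = 1090.161 − 1000 = 90.16‰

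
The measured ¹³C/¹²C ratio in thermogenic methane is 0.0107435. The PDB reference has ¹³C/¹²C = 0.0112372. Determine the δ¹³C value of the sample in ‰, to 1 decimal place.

δ¹³C = (R_sample / R_standard − 1) × 1000
R_sample / R_standard = 0.0107435 / 0.0112372 = 0.956066
δ¹³C = (0.956066 − 1) × 1000 = -43.93‰

-43.9‰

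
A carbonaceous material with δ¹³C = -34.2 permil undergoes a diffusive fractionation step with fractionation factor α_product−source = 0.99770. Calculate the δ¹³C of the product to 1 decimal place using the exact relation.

δ_product = (δ_source + 1000)·α − 1000
δ_product = (-34.2 + 1000) × 0.99770 − 1000
δ_product = 963.579 − 1000 = -36.42 permil

-36.4 permil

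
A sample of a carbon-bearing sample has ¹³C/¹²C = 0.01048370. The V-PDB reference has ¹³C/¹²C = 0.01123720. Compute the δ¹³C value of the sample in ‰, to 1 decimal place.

δ¹³C = (R_sample / R_standard − 1) × 1000
R_sample / R_standard = 0.01048370 / 0.01123720 = 0.932946
δ¹³C = (0.932946 − 1) × 1000 = -67.05‰

-67.1‰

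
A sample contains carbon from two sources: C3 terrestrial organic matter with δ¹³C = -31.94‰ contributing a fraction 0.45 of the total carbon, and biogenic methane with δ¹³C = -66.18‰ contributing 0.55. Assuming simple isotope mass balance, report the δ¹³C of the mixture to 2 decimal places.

-50.77‰

δ_mix = f_A·δ_A + f_B·δ_B
δ_mix = 0.45 × (-31.94) + 0.55 × (-66.18)
δ_mix = -14.373 + -36.399 = -50.772‰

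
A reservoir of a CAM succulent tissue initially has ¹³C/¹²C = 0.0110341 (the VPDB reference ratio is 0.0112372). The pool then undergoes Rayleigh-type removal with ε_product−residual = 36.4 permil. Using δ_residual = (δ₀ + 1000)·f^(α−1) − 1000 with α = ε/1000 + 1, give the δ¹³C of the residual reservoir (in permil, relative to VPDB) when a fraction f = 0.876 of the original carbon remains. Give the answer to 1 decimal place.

δ₀ = (0.0110341/0.0112372 − 1)×1000 = (0.981926 − 1)×1000 = -18.074 permil
α − 1 = ε/1000 = 0.0364
f^(α−1) = 0.876^(0.0364) = 0.995193
δ_res = (-18.074 + 1000) × 0.995193 − 1000 = 977.206 − 1000 = -22.79 permil

-22.8 permil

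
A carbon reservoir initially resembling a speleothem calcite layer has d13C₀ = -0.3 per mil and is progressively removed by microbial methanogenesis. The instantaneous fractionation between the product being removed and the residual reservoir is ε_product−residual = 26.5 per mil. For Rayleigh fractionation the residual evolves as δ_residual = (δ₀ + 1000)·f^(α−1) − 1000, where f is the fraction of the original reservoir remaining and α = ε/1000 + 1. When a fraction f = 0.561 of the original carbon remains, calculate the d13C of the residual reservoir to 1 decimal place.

Rayleigh residual: δ_res = (δ₀ + 1000)·f^(α−1) − 1000
α = ε/1000 + 1 = 1.02650, so α − 1 = 0.02650
f^(α−1) = 0.561^(0.02650) = 0.984799
δ_res = (-0.3 + 1000) × 0.984799 − 1000 = 984.503 − 1000 = -15.50 per mil

-15.5 per mil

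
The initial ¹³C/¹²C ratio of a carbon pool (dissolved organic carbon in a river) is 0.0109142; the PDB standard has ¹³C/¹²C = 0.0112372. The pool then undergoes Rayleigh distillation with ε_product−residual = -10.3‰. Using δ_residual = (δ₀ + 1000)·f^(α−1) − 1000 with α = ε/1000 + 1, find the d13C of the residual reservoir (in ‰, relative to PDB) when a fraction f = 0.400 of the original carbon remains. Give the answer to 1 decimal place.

δ₀ = (0.0109142/0.0112372 − 1)×1000 = (0.971256 − 1)×1000 = -28.744‰
α − 1 = ε/1000 = -0.0103
f^(α−1) = 0.400^(-0.0103) = 1.009482
δ_res = (-28.744 + 1000) × 1.009482 − 1000 = 980.466 − 1000 = -19.53‰

-19.5‰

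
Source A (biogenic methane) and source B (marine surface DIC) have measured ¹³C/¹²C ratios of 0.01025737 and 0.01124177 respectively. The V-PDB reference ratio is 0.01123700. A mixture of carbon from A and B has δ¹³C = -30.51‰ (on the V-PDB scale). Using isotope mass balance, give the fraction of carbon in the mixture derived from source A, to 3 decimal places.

δ_A = (0.01025737/0.01123700 − 1)×1000 = (0.912821 − 1)×1000 = -87.179‰
δ_B = (0.01124177/0.01123700 − 1)×1000 = (1.000424 − 1)×1000 = 0.424‰
f_A = (δ_mix − δ_B)/(δ_A − δ_B) = (-30.51 − (0.424))/(-87.179 − (0.424))
f_A = -30.934 / -87.603 = 0.3531

0.353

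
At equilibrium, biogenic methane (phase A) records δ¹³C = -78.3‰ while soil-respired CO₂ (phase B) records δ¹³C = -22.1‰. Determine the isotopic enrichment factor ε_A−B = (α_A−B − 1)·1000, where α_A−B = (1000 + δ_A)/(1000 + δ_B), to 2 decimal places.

-57.47‰

α_A−B = (1000 + -78.3) / (1000 + -22.1) = 921.7 / 977.9 = 0.942530
ε_A−B = (0.942530 − 1) × 1000 = -57.470‰
(The approximation ε ≈ δ_A − δ_B would give -56.2‰.)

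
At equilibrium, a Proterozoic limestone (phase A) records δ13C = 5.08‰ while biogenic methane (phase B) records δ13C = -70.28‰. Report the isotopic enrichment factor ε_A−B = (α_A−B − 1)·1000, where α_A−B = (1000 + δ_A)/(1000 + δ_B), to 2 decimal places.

α_A−B = (1000 + 5.08) / (1000 + -70.28) = 1005.08 / 929.72 = 1.081057
ε_A−B = (1.081057 − 1) × 1000 = 81.057‰
(The approximation ε ≈ δ_A − δ_B would give 75.36‰.)

81.06‰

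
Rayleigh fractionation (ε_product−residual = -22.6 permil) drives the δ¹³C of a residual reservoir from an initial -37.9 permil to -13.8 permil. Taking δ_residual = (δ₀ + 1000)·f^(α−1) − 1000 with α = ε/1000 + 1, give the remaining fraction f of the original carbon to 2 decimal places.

α − 1 = ε/1000 = -0.0226
(δ_res + 1000)/(δ₀ + 1000) = (-13.8 + 1000)/(-37.9 + 1000) = 986.2/962.1 = 1.025049
f = 1.025049^(1/-0.0226) = exp(ln(1.025049)/-0.0226) = exp(0.02474/-0.0226)
f = exp(-1.0947) = 0.3346

0.33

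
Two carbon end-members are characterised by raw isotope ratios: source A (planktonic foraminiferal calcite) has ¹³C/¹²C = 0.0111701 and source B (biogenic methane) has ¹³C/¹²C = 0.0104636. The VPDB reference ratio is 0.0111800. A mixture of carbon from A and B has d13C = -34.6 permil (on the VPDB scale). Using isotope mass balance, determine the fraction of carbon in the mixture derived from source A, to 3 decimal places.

0.466

δ_A = (0.0111701/0.0111800 − 1)×1000 = (0.999114 − 1)×1000 = -0.886 permil
δ_B = (0.0104636/0.0111800 − 1)×1000 = (0.935921 − 1)×1000 = -64.079 permil
f_A = (δ_mix − δ_B)/(δ_A − δ_B) = (-34.6 − (-64.079))/(-0.886 − (-64.079))
f_A = 29.479 / 63.193 = 0.4665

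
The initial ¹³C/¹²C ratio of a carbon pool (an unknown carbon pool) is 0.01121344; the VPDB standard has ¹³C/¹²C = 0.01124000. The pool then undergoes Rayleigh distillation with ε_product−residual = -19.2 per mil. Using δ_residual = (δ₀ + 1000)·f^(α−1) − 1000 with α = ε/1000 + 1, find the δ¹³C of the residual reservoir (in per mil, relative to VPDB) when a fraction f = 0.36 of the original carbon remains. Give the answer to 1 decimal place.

17.4 per mil

δ₀ = (0.01121344/0.01124000 − 1)×1000 = (0.997637 − 1)×1000 = -2.363 per mil
α − 1 = ε/1000 = -0.0192
f^(α−1) = 0.36^(-0.0192) = 1.019809
δ_res = (-2.363 + 1000) × 1.019809 − 1000 = 1017.400 − 1000 = 17.40 per mil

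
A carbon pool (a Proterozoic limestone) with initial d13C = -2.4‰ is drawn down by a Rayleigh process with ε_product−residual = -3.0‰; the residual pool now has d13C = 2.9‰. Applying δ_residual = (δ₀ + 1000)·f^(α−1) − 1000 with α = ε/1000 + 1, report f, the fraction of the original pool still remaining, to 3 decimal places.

0.171

α − 1 = ε/1000 = -0.0030
(δ_res + 1000)/(δ₀ + 1000) = (2.9 + 1000)/(-2.4 + 1000) = 1002.9/997.6 = 1.005313
f = 1.005313^(1/-0.0030) = exp(ln(1.005313)/-0.0030) = exp(0.00530/-0.0030)
f = exp(-1.7662) = 0.1710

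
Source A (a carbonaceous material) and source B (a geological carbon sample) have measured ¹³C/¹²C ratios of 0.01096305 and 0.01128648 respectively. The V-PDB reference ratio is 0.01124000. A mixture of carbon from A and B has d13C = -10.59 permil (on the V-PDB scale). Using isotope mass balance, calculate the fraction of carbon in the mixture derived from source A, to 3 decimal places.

0.512

δ_A = (0.01096305/0.01124000 − 1)×1000 = (0.975360 − 1)×1000 = -24.640 permil
δ_B = (0.01128648/0.01124000 − 1)×1000 = (1.004135 − 1)×1000 = 4.135 permil
f_A = (δ_mix − δ_B)/(δ_A − δ_B) = (-10.59 − (4.135))/(-24.640 − (4.135))
f_A = -14.725 / -28.775 = 0.5117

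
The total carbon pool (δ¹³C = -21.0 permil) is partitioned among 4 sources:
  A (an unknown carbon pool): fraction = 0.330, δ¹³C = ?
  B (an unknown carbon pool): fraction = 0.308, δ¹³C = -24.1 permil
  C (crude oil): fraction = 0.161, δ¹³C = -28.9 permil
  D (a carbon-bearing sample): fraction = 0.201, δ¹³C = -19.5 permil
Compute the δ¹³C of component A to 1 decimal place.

-15.2 permil

Isotope mass balance: δ_bulk = Σ fᵢ·δᵢ.
-21.0 = 0.330×δ_A + 0.308×(-24.1) + 0.161×(-28.9) + 0.201×(-19.5)
0.330·δ_A = -21.0 − (-15.995) = -5.005
δ_A = -5.005 / 0.330 = -15.17 permil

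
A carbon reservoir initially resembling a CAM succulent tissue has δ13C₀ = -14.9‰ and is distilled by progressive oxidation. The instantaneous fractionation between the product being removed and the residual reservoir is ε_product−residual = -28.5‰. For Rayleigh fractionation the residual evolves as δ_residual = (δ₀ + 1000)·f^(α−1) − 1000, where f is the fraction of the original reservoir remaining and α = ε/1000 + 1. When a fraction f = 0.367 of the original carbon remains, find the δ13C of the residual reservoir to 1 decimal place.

13.6‰

Rayleigh residual: δ_res = (δ₀ + 1000)·f^(α−1) − 1000
α = ε/1000 + 1 = 0.97150, so α − 1 = -0.02850
f^(α−1) = 0.367^(-0.02850) = 1.028980
δ_res = (-14.9 + 1000) × 1.028980 − 1000 = 1013.648 − 1000 = 13.65‰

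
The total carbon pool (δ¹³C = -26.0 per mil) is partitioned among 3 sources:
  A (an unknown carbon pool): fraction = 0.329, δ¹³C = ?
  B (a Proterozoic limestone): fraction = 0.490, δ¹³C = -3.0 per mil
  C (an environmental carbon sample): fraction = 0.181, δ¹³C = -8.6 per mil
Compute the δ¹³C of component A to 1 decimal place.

-69.8 per mil

Isotope mass balance: δ_bulk = Σ fᵢ·δᵢ.
-26.0 = 0.329×δ_A + 0.490×(-3.0) + 0.181×(-8.6)
0.329·δ_A = -26.0 − (-3.027) = -22.973
δ_A = -22.973 / 0.329 = -69.83 per mil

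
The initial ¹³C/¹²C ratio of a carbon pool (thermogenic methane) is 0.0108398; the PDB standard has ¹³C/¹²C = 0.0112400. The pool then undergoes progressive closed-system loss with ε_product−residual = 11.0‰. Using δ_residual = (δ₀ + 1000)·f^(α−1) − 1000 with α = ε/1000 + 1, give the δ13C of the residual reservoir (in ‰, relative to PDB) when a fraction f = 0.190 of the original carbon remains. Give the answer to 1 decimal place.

δ₀ = (0.0108398/0.0112400 − 1)×1000 = (0.964395 − 1)×1000 = -35.605‰
α − 1 = ε/1000 = 0.0110
f^(α−1) = 0.190^(0.0110) = 0.981898
δ_res = (-35.605 + 1000) × 0.981898 − 1000 = 946.937 − 1000 = -53.06‰

-53.1‰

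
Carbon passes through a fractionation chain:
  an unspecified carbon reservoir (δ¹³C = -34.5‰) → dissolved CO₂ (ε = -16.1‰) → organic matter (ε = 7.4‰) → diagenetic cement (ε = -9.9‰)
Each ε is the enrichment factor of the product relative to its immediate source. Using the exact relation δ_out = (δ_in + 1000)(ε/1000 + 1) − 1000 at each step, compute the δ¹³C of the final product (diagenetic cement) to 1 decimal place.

-52.5‰

step 1: δ = (-34.50 + 1000)·(-16.1/1000 + 1) − 1000 = -50.04‰
step 2: δ = (-50.04 + 1000)·(7.4/1000 + 1) − 1000 = -43.01‰
step 3: δ = (-43.01 + 1000)·(-9.9/1000 + 1) − 1000 = -52.49‰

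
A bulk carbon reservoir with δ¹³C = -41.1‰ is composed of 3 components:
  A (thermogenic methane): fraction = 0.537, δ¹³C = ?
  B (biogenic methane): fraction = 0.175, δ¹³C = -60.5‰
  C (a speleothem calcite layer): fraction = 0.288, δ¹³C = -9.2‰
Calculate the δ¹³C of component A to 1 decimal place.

Isotope mass balance: δ_bulk = Σ fᵢ·δᵢ.
-41.1 = 0.537×δ_A + 0.175×(-60.5) + 0.288×(-9.2)
0.537·δ_A = -41.1 − (-13.237) = -27.863
δ_A = -27.863 / 0.537 = -51.89‰

-51.9‰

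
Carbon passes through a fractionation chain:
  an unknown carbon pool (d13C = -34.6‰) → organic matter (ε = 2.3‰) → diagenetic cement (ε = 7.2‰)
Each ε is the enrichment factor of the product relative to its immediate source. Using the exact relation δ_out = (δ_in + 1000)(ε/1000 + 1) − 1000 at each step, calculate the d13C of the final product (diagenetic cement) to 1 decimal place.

-25.4‰

step 1: δ = (-34.60 + 1000)·(2.3/1000 + 1) − 1000 = -32.38‰
step 2: δ = (-32.38 + 1000)·(7.2/1000 + 1) − 1000 = -25.41‰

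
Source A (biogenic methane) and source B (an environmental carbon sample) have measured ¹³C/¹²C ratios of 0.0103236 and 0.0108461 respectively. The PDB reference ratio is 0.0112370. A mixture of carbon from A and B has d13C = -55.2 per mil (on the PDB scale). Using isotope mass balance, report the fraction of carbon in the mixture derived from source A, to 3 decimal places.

δ_A = (0.0103236/0.0112370 − 1)×1000 = (0.918715 − 1)×1000 = -81.285 per mil
δ_B = (0.0108461/0.0112370 − 1)×1000 = (0.965213 − 1)×1000 = -34.787 per mil
f_A = (δ_mix − δ_B)/(δ_A − δ_B) = (-55.2 − (-34.787))/(-81.285 − (-34.787))
f_A = -20.413 / -46.498 = 0.4390

0.439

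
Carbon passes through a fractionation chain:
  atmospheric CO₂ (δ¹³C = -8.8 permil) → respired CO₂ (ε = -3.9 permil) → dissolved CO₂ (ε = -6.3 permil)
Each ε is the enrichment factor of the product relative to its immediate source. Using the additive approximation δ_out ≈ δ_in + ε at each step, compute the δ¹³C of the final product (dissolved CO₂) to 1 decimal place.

step 1: δ ≈ -8.8 + (-3.9) = -12.7 permil
step 2: δ ≈ -12.7 + (-6.3) = -19.0 permil

-19.0 permil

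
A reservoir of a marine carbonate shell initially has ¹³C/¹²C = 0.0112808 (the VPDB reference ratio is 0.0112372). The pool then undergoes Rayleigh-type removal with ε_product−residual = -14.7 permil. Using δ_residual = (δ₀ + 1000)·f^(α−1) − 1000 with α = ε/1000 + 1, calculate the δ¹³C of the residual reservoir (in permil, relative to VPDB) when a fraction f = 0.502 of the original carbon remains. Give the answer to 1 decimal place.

δ₀ = (0.0112808/0.0112372 − 1)×1000 = (1.003880 − 1)×1000 = 3.880 permil
α − 1 = ε/1000 = -0.0147
f^(α−1) = 0.502^(-0.0147) = 1.010182
δ_res = (3.880 + 1000) × 1.010182 − 1000 = 1014.102 − 1000 = 14.10 permil

14.1 permil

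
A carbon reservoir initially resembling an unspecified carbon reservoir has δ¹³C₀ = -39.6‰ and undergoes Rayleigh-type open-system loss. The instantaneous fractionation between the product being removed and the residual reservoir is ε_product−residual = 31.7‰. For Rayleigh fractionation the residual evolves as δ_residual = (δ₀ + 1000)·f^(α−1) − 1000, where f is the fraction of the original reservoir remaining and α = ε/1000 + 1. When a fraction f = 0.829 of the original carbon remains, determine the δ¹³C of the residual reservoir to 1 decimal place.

-45.3‰

Rayleigh residual: δ_res = (δ₀ + 1000)·f^(α−1) − 1000
α = ε/1000 + 1 = 1.03170, so α − 1 = 0.03170
f^(α−1) = 0.829^(0.03170) = 0.994073
δ_res = (-39.6 + 1000) × 0.994073 − 1000 = 954.707 − 1000 = -45.29‰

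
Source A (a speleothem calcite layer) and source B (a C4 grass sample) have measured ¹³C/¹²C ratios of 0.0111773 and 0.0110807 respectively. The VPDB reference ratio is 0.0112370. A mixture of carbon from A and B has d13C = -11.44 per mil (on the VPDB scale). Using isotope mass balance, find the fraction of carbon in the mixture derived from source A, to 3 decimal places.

0.287

δ_A = (0.0111773/0.0112370 − 1)×1000 = (0.994687 − 1)×1000 = -5.313 per mil
δ_B = (0.0110807/0.0112370 − 1)×1000 = (0.986091 − 1)×1000 = -13.909 per mil
f_A = (δ_mix − δ_B)/(δ_A − δ_B) = (-11.44 − (-13.909))/(-5.313 − (-13.909))
f_A = 2.469 / 8.597 = 0.2873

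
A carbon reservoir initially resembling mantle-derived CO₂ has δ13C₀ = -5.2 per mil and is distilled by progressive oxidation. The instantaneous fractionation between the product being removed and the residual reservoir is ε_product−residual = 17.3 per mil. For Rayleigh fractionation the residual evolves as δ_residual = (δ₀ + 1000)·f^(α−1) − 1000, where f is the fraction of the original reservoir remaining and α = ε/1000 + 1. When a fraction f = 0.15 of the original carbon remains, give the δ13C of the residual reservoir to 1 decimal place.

-37.3 per mil

Rayleigh residual: δ_res = (δ₀ + 1000)·f^(α−1) − 1000
α = ε/1000 + 1 = 1.01730, so α − 1 = 0.01730
f^(α−1) = 0.15^(0.01730) = 0.967713
δ_res = (-5.2 + 1000) × 0.967713 − 1000 = 962.680 − 1000 = -37.32 per mil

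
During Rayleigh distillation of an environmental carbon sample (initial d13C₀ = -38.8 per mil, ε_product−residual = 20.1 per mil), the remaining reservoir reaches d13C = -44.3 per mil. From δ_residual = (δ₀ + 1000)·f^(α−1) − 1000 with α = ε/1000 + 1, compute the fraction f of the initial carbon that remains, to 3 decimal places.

0.752

α − 1 = ε/1000 = 0.0201
(δ_res + 1000)/(δ₀ + 1000) = (-44.3 + 1000)/(-38.8 + 1000) = 955.7/961.2 = 0.994278
f = 0.994278^(1/0.0201) = exp(ln(0.994278)/0.0201) = exp(-0.00574/0.0201)
f = exp(-0.2855) = 0.7516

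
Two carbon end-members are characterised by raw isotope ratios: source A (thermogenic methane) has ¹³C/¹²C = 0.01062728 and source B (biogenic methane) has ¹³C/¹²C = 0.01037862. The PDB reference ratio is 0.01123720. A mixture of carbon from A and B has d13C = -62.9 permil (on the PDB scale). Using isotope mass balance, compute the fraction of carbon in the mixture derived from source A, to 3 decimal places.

0.610

δ_A = (0.01062728/0.01123720 − 1)×1000 = (0.945723 − 1)×1000 = -54.277 permil
δ_B = (0.01037862/0.01123720 − 1)×1000 = (0.923595 − 1)×1000 = -76.405 permil
f_A = (δ_mix − δ_B)/(δ_A − δ_B) = (-62.9 − (-76.405))/(-54.277 − (-76.405))
f_A = 13.505 / 22.128 = 0.6103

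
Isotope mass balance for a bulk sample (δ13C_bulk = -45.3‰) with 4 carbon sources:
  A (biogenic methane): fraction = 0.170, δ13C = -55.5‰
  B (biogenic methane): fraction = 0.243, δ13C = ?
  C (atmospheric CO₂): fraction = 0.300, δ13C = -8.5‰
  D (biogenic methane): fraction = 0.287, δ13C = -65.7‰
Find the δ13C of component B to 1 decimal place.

-59.5‰

Isotope mass balance: δ_bulk = Σ fᵢ·δᵢ.
-45.3 = 0.170×(-55.5) + 0.243×δ_B + 0.300×(-8.5) + 0.287×(-65.7)
0.243·δ_B = -45.3 − (-30.841) = -14.459
δ_B = -14.459 / 0.243 = -59.50‰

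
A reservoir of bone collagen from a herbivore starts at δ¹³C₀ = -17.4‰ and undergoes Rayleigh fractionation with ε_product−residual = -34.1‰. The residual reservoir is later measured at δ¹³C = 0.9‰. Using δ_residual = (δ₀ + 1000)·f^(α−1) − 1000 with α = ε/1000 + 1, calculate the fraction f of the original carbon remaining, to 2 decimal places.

α − 1 = ε/1000 = -0.0341
(δ_res + 1000)/(δ₀ + 1000) = (0.9 + 1000)/(-17.4 + 1000) = 1000.9/982.6 = 1.018624
f = 1.018624^(1/-0.0341) = exp(ln(1.018624)/-0.0341) = exp(0.01845/-0.0341)
f = exp(-0.5411) = 0.5821

0.58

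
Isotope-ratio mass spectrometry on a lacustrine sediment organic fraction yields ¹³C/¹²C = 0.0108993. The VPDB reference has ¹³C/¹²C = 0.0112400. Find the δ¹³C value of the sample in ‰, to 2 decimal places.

-30.31‰

δ¹³C = (R_sample / R_standard − 1) × 1000
R_sample / R_standard = 0.0108993 / 0.0112400 = 0.969689
δ¹³C = (0.969689 − 1) × 1000 = -30.311‰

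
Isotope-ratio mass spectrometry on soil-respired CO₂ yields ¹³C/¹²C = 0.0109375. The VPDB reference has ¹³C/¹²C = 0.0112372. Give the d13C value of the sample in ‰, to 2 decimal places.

-26.67‰

d13C = (R_sample / R_standard − 1) × 1000
R_sample / R_standard = 0.0109375 / 0.0112372 = 0.973330
d13C = (0.973330 − 1) × 1000 = -26.670‰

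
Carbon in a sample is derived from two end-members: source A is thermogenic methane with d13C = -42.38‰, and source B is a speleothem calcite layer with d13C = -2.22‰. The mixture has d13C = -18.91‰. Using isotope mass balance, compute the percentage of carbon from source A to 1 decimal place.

δ_mix = f_A·δ_A + (1 − f_A)·δ_B  ⇒  f_A = (δ_mix − δ_B)/(δ_A − δ_B)
f_A = (-18.91 − (-2.22)) / (-42.38 − (-2.22))
f_A = -16.69 / -40.16 = 0.4156

41.6%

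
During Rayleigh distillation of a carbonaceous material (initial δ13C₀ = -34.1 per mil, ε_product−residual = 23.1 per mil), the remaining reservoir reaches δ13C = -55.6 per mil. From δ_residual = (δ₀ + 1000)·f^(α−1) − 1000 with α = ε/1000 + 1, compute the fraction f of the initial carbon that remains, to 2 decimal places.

0.38

α − 1 = ε/1000 = 0.0231
(δ_res + 1000)/(δ₀ + 1000) = (-55.6 + 1000)/(-34.1 + 1000) = 944.4/965.9 = 0.977741
f = 0.977741^(1/0.0231) = exp(ln(0.977741)/0.0231) = exp(-0.02251/0.0231)
f = exp(-0.9745) = 0.3774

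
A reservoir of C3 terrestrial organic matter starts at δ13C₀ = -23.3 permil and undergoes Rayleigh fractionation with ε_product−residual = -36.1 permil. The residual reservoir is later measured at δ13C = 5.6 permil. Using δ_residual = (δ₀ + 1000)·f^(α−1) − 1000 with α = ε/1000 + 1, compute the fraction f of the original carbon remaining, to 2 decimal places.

0.45

α − 1 = ε/1000 = -0.0361
(δ_res + 1000)/(δ₀ + 1000) = (5.6 + 1000)/(-23.3 + 1000) = 1005.6/976.7 = 1.029589
f = 1.029589^(1/-0.0361) = exp(ln(1.029589)/-0.0361) = exp(0.02916/-0.0361)
f = exp(-0.8078) = 0.4459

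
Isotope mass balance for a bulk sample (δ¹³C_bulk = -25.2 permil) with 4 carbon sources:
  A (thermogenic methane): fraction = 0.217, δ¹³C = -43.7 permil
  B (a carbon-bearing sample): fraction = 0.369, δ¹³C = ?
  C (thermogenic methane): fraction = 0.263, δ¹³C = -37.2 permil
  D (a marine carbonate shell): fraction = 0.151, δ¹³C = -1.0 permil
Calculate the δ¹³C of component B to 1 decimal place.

Isotope mass balance: δ_bulk = Σ fᵢ·δᵢ.
-25.2 = 0.217×(-43.7) + 0.369×δ_B + 0.263×(-37.2) + 0.151×(-1.0)
0.369·δ_B = -25.2 − (-19.418) = -5.782
δ_B = -5.782 / 0.369 = -15.67 permil

-15.7 permil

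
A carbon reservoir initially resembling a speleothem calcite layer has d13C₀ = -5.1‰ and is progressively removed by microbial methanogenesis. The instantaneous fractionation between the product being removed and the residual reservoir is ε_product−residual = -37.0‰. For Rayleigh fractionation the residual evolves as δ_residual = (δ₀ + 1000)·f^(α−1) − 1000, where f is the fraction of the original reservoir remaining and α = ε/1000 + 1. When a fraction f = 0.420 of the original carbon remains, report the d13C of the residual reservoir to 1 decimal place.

Rayleigh residual: δ_res = (δ₀ + 1000)·f^(α−1) − 1000
α = ε/1000 + 1 = 0.96300, so α − 1 = -0.03700
f^(α−1) = 0.420^(-0.03700) = 1.032618
δ_res = (-5.1 + 1000) × 1.032618 − 1000 = 1027.352 − 1000 = 27.35‰

27.4‰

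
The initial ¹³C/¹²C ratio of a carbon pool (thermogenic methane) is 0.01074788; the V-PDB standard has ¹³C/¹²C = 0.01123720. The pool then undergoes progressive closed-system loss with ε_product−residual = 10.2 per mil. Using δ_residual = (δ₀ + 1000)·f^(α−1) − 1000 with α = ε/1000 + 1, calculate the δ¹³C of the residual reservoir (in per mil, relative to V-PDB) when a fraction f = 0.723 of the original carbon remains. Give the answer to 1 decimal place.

-46.7 per mil

δ₀ = (0.01074788/0.01123720 − 1)×1000 = (0.956455 − 1)×1000 = -43.545 per mil
α − 1 = ε/1000 = 0.0102
f^(α−1) = 0.723^(0.0102) = 0.996697
δ_res = (-43.545 + 1000) × 0.996697 − 1000 = 953.296 − 1000 = -46.70 per mil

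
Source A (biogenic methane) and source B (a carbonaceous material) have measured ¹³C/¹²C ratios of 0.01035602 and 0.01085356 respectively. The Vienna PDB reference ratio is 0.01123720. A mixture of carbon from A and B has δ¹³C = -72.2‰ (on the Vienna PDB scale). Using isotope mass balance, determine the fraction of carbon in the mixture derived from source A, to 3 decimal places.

0.860

δ_A = (0.01035602/0.01123720 − 1)×1000 = (0.921584 − 1)×1000 = -78.416‰
δ_B = (0.01085356/0.01123720 − 1)×1000 = (0.965860 − 1)×1000 = -34.140‰
f_A = (δ_mix − δ_B)/(δ_A − δ_B) = (-72.2 − (-34.140))/(-78.416 − (-34.140))
f_A = -38.060 / -44.276 = 0.8596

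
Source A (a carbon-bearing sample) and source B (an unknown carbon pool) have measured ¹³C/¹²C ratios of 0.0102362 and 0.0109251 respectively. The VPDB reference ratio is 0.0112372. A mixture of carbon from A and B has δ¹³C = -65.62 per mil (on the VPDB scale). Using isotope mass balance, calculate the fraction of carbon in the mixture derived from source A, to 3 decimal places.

0.617

δ_A = (0.0102362/0.0112372 − 1)×1000 = (0.910921 − 1)×1000 = -89.079 per mil
δ_B = (0.0109251/0.0112372 − 1)×1000 = (0.972226 − 1)×1000 = -27.774 per mil
f_A = (δ_mix − δ_B)/(δ_A − δ_B) = (-65.62 − (-27.774))/(-89.079 − (-27.774))
f_A = -37.846 / -61.305 = 0.6173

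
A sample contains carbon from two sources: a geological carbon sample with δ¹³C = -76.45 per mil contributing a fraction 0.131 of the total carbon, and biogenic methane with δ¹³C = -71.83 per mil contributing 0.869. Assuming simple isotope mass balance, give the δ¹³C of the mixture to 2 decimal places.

-72.44 per mil

δ_mix = f_A·δ_A + f_B·δ_B
δ_mix = 0.131 × (-76.45) + 0.869 × (-71.83)
δ_mix = -10.015 + -62.420 = -72.435 per mil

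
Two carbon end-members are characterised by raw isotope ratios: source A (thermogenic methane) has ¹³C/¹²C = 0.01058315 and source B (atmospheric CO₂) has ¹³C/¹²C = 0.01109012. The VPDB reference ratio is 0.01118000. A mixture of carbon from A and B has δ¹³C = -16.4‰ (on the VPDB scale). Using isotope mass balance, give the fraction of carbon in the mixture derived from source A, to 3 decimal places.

0.184

δ_A = (0.01058315/0.01118000 − 1)×1000 = (0.946614 − 1)×1000 = -53.386‰
δ_B = (0.01109012/0.01118000 − 1)×1000 = (0.991961 − 1)×1000 = -8.039‰
f_A = (δ_mix − δ_B)/(δ_A − δ_B) = (-16.4 − (-8.039))/(-53.386 − (-8.039))
f_A = -8.361 / -45.346 = 0.1844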